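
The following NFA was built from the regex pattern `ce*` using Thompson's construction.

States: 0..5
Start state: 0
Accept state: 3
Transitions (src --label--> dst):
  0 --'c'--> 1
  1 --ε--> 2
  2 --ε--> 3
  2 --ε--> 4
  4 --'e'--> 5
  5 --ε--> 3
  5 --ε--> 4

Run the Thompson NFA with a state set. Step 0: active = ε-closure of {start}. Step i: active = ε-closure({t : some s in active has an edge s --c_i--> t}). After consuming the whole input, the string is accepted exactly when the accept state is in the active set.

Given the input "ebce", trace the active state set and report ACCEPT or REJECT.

Answer: REJECT

Trace:
start: ε-closure({0}) = {0}
'e' @ 1: {}  — no active states
rest 'bce' ignored (set empty)
after full input: {}  (accept=3 not in)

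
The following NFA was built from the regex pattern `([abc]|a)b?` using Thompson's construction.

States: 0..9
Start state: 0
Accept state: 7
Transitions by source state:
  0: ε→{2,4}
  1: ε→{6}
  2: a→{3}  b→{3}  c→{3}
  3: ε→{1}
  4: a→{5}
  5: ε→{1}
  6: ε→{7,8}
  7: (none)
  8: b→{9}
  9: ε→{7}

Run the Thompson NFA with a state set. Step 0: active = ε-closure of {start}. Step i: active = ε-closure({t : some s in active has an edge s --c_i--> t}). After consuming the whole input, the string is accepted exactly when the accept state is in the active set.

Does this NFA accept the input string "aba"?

initial (ε-close {0}): {0,2,4}
'a' @ 1: {1,3,5,6,7,8}  (accept∈set)
'b' @ 2: {7,9}  (accept∈set)
'a' @ 3: {}  — state set empty
end set {} — state 7 not in

Answer: REJECT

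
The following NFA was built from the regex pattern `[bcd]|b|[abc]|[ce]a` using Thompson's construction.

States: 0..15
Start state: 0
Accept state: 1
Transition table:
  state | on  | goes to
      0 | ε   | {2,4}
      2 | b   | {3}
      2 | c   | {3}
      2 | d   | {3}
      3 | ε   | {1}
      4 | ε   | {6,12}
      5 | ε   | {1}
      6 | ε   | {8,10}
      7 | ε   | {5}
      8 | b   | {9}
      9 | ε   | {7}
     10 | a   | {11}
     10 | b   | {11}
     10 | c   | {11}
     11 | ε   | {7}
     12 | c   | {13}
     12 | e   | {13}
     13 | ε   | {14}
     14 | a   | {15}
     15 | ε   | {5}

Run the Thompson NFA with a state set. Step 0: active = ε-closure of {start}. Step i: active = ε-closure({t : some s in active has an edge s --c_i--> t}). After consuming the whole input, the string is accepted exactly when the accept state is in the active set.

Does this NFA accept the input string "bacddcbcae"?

S₀ = ε-closure({0}) = {0,2,4,6,8,10,12}
'b' @ 1: {1,3,5,7,9,11}  (accept∈set)
'a' @ 2: {}  — dead — no transitions
rest 'cddcbcae' ignored (set empty)
final: {}; accept 1 not in set

Answer: REJECT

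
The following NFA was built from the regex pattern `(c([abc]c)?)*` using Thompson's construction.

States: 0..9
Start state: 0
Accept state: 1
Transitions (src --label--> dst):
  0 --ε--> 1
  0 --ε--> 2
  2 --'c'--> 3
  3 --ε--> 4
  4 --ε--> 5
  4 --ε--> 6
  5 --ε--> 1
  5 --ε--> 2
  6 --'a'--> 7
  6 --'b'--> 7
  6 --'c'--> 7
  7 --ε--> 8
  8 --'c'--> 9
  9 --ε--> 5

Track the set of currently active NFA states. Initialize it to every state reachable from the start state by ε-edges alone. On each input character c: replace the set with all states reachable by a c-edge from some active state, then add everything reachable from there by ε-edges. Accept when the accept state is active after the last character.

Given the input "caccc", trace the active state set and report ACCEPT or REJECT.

initial (ε-close {0}): {0,1,2}
'c' @ 1: {1,2,3,4,5,6}  ✓accept
'a' @ 2: {7,8}
'c' @ 3: {1,2,5,9}  ✓accept
'c' @ 4: {1,2,3,4,5,6}  ✓accept
'c' @ 5: {1,2,3,4,5,6,7,8}  ✓accept
end set {1,2,3,4,5,6,7,8} — state 1 in

Answer: ACCEPT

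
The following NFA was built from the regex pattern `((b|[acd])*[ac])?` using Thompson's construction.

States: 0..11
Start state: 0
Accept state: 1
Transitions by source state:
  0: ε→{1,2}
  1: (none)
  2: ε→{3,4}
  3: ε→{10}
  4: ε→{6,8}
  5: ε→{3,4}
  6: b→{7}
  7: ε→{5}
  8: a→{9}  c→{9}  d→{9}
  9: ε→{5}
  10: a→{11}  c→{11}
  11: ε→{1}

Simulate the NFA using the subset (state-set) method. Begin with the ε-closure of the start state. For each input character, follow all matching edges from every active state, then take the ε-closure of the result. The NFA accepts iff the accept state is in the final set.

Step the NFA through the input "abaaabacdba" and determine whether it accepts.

Answer: ACCEPT

Derivation:
initial (ε-close {0}): {0,1,2,3,4,6,8,10}
'a' @ 1: {1,3,4,5,6,8,9,10,11}  [accepting]
'b' @ 2: {3,4,5,6,7,8,10}
'a' @ 3: {1,3,4,5,6,8,9,10,11}  [accepting]
'a' @ 4: {1,3,4,5,6,8,9,10,11}  [accepting]
'a' @ 5: {1,3,4,5,6,8,9,10,11}  [accepting]
'b' @ 6: {3,4,5,6,7,8,10}
'a' @ 7: {1,3,4,5,6,8,9,10,11}  [accepting]
'c' @ 8: {1,3,4,5,6,8,9,10,11}  [accepting]
'd' @ 9: {3,4,5,6,8,9,10}
'b' @ 10: {3,4,5,6,7,8,10}
'a' @ 11: {1,3,4,5,6,8,9,10,11}  [accepting]
final: {1,3,4,5,6,8,9,10,11}; accept 1 in set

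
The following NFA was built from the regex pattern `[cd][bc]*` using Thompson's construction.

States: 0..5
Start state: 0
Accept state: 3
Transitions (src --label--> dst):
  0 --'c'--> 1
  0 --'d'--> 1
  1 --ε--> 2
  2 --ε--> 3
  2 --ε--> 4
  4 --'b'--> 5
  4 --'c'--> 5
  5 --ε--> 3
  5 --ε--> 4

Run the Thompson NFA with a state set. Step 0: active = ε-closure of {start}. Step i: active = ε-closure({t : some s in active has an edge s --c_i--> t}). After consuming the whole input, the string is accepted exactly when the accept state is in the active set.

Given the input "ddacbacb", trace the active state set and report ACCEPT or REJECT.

Answer: REJECT

Steps:
initial (ε-close {0}): {0}
'd' @ 1: {1,2,3,4}  [accepting]
'd' @ 2: {}  — no active states
rest 'acbacb' ignored (set empty)
end set {} — state 3 not in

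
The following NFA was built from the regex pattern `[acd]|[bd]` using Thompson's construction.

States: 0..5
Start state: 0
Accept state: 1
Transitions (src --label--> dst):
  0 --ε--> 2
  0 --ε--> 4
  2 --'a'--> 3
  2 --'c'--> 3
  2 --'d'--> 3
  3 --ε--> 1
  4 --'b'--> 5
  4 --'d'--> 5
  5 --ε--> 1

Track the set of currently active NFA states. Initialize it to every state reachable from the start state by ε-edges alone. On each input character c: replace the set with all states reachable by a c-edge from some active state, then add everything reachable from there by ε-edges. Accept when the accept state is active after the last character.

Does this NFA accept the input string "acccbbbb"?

Answer: REJECT

Trace:
initial (ε-close {0}): {0,2,4}
'a' @ 1: {1,3}  (accept∈set)
'c' @ 2: {}  — no active states
rest 'ccbbbb' ignored (set empty)
after full input: {}  (accept=1 not in)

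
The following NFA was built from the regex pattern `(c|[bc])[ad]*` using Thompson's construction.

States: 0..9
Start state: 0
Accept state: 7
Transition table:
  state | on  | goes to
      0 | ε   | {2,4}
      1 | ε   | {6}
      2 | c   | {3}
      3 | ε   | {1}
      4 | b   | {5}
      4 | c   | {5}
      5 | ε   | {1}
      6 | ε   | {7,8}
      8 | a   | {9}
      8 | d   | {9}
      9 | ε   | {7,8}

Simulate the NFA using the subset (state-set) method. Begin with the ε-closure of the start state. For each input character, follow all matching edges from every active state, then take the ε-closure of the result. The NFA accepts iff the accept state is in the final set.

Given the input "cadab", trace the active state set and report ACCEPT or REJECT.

Answer: REJECT

Derivation:
initial (ε-close {0}): {0,2,4}
'c' @ 1: {1,3,5,6,7,8}  (accept∈set)
'a' @ 2: {7,8,9}  (accept∈set)
'd' @ 3: {7,8,9}  (accept∈set)
'a' @ 4: {7,8,9}  (accept∈set)
'b' @ 5: {}  — no active states
end set {} — state 7 not in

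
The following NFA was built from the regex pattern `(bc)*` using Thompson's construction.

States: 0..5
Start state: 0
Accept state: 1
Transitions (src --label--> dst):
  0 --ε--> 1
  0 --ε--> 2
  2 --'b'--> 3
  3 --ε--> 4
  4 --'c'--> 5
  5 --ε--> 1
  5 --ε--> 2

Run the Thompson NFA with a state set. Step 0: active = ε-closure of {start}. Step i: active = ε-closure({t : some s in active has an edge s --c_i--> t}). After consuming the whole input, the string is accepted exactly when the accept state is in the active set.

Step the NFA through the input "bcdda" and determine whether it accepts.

Answer: REJECT

Steps:
initial (ε-close {0}): {0,1,2}
'b' @ 1: {3,4}
'c' @ 2: {1,2,5}  ✓accept
'd' @ 3: {}  — state set empty
rest 'da' ignored (set empty)
final: {}; accept 1 not in set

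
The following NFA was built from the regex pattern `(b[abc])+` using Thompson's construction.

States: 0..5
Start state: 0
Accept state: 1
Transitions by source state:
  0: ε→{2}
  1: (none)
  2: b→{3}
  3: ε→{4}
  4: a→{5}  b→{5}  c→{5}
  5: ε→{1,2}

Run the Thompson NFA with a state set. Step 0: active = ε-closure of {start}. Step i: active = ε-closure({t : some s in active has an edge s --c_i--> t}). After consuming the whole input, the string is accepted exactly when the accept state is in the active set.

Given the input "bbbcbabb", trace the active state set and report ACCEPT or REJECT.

Answer: ACCEPT

Derivation:
initial (ε-close {0}): {0,2}
'b' @ 1: {3,4}
'b' @ 2: {1,2,5}  (accept∈set)
'b' @ 3: {3,4}
'c' @ 4: {1,2,5}  (accept∈set)
'b' @ 5: {3,4}
'a' @ 6: {1,2,5}  (accept∈set)
'b' @ 7: {3,4}
'b' @ 8: {1,2,5}  (accept∈set)
end set {1,2,5} — state 1 in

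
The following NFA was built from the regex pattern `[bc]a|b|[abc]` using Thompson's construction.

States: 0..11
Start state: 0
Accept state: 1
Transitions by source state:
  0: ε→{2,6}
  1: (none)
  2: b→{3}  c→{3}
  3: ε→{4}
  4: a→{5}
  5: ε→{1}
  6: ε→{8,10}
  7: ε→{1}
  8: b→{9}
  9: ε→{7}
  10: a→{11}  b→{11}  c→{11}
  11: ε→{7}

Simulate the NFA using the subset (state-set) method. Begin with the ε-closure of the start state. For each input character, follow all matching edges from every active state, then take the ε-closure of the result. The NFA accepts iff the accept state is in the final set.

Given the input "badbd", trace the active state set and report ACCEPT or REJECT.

Answer: REJECT

Derivation:
S₀ = ε-closure({0}) = {0,2,6,8,10}
'b' @ 1: {1,3,4,7,9,11}  [accepting]
'a' @ 2: {1,5}  [accepting]
'd' @ 3: {}  — dead — no transitions
rest 'bd' ignored (set empty)
after full input: {}  (accept=1 not in)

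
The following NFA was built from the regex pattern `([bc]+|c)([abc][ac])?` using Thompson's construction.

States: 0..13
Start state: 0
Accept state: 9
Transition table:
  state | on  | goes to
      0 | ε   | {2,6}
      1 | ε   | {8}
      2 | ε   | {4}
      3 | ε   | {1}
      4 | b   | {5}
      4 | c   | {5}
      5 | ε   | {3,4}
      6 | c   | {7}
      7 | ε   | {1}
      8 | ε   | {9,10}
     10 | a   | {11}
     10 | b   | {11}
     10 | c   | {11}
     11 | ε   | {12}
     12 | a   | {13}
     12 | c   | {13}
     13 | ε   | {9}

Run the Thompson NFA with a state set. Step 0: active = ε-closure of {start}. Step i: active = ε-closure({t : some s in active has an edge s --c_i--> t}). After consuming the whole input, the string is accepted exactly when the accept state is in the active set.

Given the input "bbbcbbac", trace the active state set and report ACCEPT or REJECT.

Answer: ACCEPT

Steps:
S₀ = ε-closure({0}) = {0,2,4,6}
'b' @ 1: {1,3,4,5,8,9,10}  [accepting]
'b' @ 2: {1,3,4,5,8,9,10,11,12}  [accepting]
'b' @ 3: {1,3,4,5,8,9,10,11,12}  [accepting]
'c' @ 4: {1,3,4,5,8,9,10,11,12,13}  [accepting]
'b' @ 5: {1,3,4,5,8,9,10,11,12}  [accepting]
'b' @ 6: {1,3,4,5,8,9,10,11,12}  [accepting]
'a' @ 7: {9,11,12,13}  [accepting]
'c' @ 8: {9,13}  [accepting]
end set {9,13} — state 9 in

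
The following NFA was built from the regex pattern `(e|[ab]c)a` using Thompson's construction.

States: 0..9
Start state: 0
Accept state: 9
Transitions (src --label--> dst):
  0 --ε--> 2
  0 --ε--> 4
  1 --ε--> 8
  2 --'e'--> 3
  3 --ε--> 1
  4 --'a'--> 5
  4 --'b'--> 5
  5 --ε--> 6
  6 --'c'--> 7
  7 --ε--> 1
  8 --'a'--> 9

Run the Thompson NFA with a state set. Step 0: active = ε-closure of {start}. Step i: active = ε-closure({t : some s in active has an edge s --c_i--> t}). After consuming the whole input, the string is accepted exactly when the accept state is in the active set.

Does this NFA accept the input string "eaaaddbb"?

start: ε-closure({0}) = {0,2,4}
'e' @ 1: {1,3,8}
'a' @ 2: {9}  (accept∈set)
'a' @ 3: {}  — state set empty
rest 'addbb' ignored (set empty)
after full input: {}  (accept=9 not in)

Answer: REJECT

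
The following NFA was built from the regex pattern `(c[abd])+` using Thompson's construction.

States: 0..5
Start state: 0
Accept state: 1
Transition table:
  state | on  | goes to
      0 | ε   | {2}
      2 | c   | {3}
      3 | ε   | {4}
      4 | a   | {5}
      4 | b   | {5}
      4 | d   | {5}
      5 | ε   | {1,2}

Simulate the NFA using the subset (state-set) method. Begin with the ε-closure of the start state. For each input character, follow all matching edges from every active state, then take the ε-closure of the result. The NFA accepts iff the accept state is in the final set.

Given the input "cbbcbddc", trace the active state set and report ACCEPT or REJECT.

Answer: REJECT

Trace:
initial (ε-close {0}): {0,2}
'c' @ 1: {3,4}
'b' @ 2: {1,2,5}  (accept∈set)
'b' @ 3: {}  — no active states
rest 'cbddc' ignored (set empty)
end set {} — state 1 not in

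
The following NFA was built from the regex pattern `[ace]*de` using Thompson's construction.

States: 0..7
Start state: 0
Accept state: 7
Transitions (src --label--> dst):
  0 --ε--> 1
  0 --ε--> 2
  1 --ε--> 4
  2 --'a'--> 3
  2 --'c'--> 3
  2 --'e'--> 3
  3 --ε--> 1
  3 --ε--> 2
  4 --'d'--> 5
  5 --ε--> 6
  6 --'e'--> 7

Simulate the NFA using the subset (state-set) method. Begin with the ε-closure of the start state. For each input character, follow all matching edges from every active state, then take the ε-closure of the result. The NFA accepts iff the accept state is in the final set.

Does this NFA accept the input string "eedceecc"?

Answer: REJECT

Derivation:
start: ε-closure({0}) = {0,1,2,4}
'e' @ 1: {1,2,3,4}
'e' @ 2: {1,2,3,4}
'd' @ 3: {5,6}
'c' @ 4: {}  — state set empty
rest 'eecc' ignored (set empty)
end set {} — state 7 not in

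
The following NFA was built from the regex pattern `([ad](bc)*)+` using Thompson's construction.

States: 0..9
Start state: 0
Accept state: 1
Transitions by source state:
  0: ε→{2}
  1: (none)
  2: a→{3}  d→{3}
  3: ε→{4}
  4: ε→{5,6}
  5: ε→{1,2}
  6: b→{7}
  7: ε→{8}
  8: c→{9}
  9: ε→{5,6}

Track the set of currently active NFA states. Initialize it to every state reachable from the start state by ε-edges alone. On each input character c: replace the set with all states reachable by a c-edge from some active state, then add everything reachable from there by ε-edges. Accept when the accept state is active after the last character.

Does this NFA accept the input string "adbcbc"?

Answer: ACCEPT

Derivation:
start: ε-closure({0}) = {0,2}
'a' @ 1: {1,2,3,4,5,6}  [accepting]
'd' @ 2: {1,2,3,4,5,6}  [accepting]
'b' @ 3: {7,8}
'c' @ 4: {1,2,5,6,9}  [accepting]
'b' @ 5: {7,8}
'c' @ 6: {1,2,5,6,9}  [accepting]
after full input: {1,2,5,6,9}  (accept=1 in)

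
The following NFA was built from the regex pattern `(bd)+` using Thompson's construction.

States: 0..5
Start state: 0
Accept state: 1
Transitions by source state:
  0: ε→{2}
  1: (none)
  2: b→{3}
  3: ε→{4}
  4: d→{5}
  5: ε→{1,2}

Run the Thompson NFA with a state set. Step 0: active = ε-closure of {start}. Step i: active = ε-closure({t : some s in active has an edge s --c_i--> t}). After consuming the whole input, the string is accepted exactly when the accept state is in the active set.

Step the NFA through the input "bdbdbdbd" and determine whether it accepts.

initial (ε-close {0}): {0,2}
'b' @ 1: {3,4}
'd' @ 2: {1,2,5}  ✓accept
'b' @ 3: {3,4}
'd' @ 4: {1,2,5}  ✓accept
'b' @ 5: {3,4}
'd' @ 6: {1,2,5}  ✓accept
'b' @ 7: {3,4}
'd' @ 8: {1,2,5}  ✓accept
after full input: {1,2,5}  (accept=1 in)

Answer: ACCEPT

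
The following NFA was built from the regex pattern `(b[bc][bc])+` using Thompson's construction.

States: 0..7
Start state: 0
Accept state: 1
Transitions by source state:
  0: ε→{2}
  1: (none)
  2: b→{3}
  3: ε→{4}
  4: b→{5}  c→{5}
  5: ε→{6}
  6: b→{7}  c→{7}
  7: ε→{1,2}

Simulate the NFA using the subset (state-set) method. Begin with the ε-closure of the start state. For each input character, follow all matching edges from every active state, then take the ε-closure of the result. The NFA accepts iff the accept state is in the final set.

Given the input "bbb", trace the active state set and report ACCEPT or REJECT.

S₀ = ε-closure({0}) = {0,2}
'b' @ 1: {3,4}
'b' @ 2: {5,6}
'b' @ 3: {1,2,7}  [accepting]
after full input: {1,2,7}  (accept=1 in)

Answer: ACCEPT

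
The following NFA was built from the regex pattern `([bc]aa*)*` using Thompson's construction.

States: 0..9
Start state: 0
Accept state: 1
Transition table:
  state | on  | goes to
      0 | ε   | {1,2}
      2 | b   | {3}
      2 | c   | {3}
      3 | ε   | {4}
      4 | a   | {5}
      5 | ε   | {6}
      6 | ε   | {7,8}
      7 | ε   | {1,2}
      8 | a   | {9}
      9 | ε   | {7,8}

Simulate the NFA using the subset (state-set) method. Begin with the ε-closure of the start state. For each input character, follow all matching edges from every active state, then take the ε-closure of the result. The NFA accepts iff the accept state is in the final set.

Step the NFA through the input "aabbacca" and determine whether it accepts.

Answer: REJECT

Trace:
S₀ = ε-closure({0}) = {0,1,2}
'a' @ 1: {}  — state set empty
rest 'abbacca' ignored (set empty)
after full input: {}  (accept=1 not in)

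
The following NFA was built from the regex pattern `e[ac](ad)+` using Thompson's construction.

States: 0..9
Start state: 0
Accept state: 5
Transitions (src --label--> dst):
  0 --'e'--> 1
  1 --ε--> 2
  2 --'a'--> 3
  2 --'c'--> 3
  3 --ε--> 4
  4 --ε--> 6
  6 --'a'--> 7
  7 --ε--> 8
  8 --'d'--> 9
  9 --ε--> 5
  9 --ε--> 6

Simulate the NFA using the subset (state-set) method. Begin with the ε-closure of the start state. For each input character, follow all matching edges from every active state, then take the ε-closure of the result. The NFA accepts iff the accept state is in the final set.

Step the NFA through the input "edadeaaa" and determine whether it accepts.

Answer: REJECT

Trace:
start: ε-closure({0}) = {0}
'e' @ 1: {1,2}
'd' @ 2: {}  — no active states
rest 'adeaaa' ignored (set empty)
after full input: {}  (accept=5 not in)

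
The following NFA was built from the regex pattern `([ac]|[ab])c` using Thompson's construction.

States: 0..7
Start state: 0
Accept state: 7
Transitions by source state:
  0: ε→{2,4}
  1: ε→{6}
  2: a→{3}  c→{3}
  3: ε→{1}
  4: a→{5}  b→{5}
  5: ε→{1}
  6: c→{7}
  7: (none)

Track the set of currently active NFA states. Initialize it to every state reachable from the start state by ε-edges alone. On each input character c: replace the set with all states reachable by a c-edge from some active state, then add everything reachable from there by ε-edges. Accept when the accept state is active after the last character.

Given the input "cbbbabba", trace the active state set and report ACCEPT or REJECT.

start: ε-closure({0}) = {0,2,4}
'c' @ 1: {1,3,6}
'b' @ 2: {}  — no active states
rest 'bbabba' ignored (set empty)
after full input: {}  (accept=7 not in)

Answer: REJECT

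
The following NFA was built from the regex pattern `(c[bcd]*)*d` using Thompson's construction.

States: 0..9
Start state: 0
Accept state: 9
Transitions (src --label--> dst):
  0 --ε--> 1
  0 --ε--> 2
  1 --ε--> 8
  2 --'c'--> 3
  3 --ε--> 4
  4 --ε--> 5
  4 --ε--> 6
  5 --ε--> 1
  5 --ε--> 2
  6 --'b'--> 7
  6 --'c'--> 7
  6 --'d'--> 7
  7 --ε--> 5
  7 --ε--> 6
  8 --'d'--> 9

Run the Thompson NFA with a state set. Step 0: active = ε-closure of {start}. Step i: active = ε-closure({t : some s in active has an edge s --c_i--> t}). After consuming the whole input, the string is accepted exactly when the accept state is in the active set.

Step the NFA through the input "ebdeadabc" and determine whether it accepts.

Answer: REJECT

Derivation:
start: ε-closure({0}) = {0,1,2,8}
'e' @ 1: {}  — state set empty
rest 'bdeadabc' ignored (set empty)
after full input: {}  (accept=9 not in)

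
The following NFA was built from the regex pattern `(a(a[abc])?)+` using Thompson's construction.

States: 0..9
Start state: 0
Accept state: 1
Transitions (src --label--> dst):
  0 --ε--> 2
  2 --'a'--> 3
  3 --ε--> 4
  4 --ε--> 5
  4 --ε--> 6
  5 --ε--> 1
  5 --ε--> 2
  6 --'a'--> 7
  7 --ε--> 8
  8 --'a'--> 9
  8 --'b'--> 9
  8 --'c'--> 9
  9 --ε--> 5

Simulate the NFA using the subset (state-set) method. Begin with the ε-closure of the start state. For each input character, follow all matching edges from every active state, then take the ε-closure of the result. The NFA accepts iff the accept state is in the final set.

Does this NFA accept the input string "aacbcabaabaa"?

initial (ε-close {0}): {0,2}
'a' @ 1: {1,2,3,4,5,6}  [accepting]
'a' @ 2: {1,2,3,4,5,6,7,8}  [accepting]
'c' @ 3: {1,2,5,9}  [accepting]
'b' @ 4: {}  — state set empty
rest 'cabaabaa' ignored (set empty)
end set {} — state 1 not in

Answer: REJECT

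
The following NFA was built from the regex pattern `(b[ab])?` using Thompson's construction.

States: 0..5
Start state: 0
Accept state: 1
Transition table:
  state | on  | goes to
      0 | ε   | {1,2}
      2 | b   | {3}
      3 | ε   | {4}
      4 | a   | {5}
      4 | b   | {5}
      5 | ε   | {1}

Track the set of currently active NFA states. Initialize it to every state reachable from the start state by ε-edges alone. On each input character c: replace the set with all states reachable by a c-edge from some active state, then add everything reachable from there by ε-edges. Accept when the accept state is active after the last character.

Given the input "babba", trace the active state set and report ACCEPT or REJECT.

S₀ = ε-closure({0}) = {0,1,2}
'b' @ 1: {3,4}
'a' @ 2: {1,5}  (accept∈set)
'b' @ 3: {}  — no active states
rest 'ba' ignored (set empty)
after full input: {}  (accept=1 not in)

Answer: REJECT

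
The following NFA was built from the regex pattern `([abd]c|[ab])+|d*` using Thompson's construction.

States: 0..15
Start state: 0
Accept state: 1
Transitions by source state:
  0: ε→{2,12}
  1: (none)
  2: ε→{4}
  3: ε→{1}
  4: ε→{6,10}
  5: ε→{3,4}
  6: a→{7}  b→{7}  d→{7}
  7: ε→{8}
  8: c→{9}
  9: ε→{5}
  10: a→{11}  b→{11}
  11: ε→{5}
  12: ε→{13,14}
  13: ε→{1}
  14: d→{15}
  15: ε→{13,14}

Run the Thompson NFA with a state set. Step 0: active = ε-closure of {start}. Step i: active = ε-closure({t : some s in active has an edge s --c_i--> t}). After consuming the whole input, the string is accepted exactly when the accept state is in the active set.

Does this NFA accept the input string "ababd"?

Answer: REJECT

Trace:
initial (ε-close {0}): {0,1,2,4,6,10,12,13,14}
'a' @ 1: {1,3,4,5,6,7,8,10,11}  ✓accept
'b' @ 2: {1,3,4,5,6,7,8,10,11}  ✓accept
'a' @ 3: {1,3,4,5,6,7,8,10,11}  ✓accept
'b' @ 4: {1,3,4,5,6,7,8,10,11}  ✓accept
'd' @ 5: {7,8}
final: {7,8}; accept 1 not in set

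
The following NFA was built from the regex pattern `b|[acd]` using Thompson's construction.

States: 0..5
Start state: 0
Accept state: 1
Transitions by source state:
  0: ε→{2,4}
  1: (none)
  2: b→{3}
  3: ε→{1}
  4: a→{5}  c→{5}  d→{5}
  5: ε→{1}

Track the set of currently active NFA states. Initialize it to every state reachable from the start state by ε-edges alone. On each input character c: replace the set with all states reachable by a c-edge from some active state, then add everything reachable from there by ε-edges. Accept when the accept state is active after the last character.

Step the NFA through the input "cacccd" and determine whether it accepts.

Answer: REJECT

Derivation:
S₀ = ε-closure({0}) = {0,2,4}
'c' @ 1: {1,5}  [accepting]
'a' @ 2: {}  — state set empty
rest 'cccd' ignored (set empty)
end set {} — state 1 not in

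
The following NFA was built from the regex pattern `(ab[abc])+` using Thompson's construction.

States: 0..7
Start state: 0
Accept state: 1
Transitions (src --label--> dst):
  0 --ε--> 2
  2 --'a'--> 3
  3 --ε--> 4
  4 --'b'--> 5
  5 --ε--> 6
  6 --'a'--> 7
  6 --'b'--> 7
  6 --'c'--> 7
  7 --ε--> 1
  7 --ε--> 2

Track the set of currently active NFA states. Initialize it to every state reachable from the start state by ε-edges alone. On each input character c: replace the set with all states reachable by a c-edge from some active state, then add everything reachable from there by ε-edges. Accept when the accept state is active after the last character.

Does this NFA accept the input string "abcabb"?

Answer: ACCEPT

Derivation:
start: ε-closure({0}) = {0,2}
'a' @ 1: {3,4}
'b' @ 2: {5,6}
'c' @ 3: {1,2,7}  [accepting]
'a' @ 4: {3,4}
'b' @ 5: {5,6}
'b' @ 6: {1,2,7}  [accepting]
final: {1,2,7}; accept 1 in set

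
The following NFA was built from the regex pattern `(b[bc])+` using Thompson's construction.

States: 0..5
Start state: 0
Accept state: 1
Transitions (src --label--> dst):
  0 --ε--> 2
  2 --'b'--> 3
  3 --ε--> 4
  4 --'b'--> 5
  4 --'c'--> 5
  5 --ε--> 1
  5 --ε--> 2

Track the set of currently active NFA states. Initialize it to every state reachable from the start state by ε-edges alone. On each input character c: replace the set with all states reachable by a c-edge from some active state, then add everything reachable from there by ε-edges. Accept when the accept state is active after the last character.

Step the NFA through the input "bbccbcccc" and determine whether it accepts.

initial (ε-close {0}): {0,2}
'b' @ 1: {3,4}
'b' @ 2: {1,2,5}  [accepting]
'c' @ 3: {}  — state set empty
rest 'cbcccc' ignored (set empty)
after full input: {}  (accept=1 not in)

Answer: REJECT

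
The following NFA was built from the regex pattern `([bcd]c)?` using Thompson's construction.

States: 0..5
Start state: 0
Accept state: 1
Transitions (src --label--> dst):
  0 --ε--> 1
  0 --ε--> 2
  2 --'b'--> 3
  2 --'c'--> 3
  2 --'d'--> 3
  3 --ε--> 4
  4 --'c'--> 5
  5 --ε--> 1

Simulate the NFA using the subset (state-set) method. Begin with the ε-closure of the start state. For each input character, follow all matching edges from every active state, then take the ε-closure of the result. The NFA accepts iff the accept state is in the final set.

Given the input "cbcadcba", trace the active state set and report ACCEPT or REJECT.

Answer: REJECT

Steps:
initial (ε-close {0}): {0,1,2}
'c' @ 1: {3,4}
'b' @ 2: {}  — no active states
rest 'cadcba' ignored (set empty)
after full input: {}  (accept=1 not in)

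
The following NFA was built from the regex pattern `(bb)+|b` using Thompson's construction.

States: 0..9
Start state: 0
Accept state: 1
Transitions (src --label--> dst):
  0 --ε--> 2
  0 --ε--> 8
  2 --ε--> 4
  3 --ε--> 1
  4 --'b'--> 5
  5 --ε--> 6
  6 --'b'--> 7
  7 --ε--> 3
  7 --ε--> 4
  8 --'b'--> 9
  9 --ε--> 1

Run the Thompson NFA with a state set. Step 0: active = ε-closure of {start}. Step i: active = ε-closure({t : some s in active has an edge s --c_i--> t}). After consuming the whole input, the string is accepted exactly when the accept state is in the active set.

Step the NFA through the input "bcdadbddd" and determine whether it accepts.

S₀ = ε-closure({0}) = {0,2,4,8}
'b' @ 1: {1,5,6,9}  (accept∈set)
'c' @ 2: {}  — state set empty
rest 'dadbddd' ignored (set empty)
end set {} — state 1 not in

Answer: REJECT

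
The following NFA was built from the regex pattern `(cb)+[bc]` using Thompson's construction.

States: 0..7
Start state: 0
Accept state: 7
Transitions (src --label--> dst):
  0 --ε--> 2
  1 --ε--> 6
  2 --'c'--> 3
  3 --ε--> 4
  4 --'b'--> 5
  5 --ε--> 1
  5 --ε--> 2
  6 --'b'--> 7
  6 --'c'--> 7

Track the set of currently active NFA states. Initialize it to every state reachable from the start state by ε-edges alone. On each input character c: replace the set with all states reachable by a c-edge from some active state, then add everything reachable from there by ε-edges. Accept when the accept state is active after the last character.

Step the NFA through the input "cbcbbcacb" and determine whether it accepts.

Answer: REJECT

Derivation:
initial (ε-close {0}): {0,2}
'c' @ 1: {3,4}
'b' @ 2: {1,2,5,6}
'c' @ 3: {3,4,7}  ✓accept
'b' @ 4: {1,2,5,6}
'b' @ 5: {7}  ✓accept
'c' @ 6: {}  — no active states
rest 'acb' ignored (set empty)
final: {}; accept 7 not in set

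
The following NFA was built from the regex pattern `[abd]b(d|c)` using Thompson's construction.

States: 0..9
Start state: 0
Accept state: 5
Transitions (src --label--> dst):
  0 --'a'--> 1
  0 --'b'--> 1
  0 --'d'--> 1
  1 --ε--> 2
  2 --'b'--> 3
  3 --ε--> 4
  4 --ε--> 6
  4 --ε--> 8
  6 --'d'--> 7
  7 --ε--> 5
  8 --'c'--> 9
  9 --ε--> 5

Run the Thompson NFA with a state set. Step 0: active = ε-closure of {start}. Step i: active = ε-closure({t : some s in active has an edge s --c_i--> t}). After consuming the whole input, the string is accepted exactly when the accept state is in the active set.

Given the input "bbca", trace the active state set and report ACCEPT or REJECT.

initial (ε-close {0}): {0}
'b' @ 1: {1,2}
'b' @ 2: {3,4,6,8}
'c' @ 3: {5,9}  (accept∈set)
'a' @ 4: {}  — state set empty
final: {}; accept 5 not in set

Answer: REJECT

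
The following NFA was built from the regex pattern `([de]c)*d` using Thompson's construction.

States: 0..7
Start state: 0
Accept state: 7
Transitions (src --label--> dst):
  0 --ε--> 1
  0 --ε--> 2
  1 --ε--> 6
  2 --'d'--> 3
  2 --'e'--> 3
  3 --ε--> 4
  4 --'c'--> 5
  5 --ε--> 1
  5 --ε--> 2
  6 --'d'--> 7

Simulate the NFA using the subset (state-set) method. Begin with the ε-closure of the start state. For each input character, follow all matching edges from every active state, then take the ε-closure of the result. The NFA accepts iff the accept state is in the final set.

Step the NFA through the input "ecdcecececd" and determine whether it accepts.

start: ε-closure({0}) = {0,1,2,6}
'e' @ 1: {3,4}
'c' @ 2: {1,2,5,6}
'd' @ 3: {3,4,7}  (accept∈set)
'c' @ 4: {1,2,5,6}
'e' @ 5: {3,4}
'c' @ 6: {1,2,5,6}
'e' @ 7: {3,4}
'c' @ 8: {1,2,5,6}
'e' @ 9: {3,4}
'c' @ 10: {1,2,5,6}
'd' @ 11: {3,4,7}  (accept∈set)
after full input: {3,4,7}  (accept=7 in)

Answer: ACCEPT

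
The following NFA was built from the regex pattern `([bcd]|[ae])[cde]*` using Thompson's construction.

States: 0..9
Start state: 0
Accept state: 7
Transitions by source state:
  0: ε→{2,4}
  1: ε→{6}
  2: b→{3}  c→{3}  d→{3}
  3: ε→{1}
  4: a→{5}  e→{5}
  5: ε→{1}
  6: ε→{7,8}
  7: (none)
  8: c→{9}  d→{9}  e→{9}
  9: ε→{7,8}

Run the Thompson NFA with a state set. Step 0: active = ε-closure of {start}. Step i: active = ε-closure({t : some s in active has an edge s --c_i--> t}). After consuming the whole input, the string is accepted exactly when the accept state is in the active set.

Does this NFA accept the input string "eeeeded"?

start: ε-closure({0}) = {0,2,4}
'e' @ 1: {1,5,6,7,8}  [accepting]
'e' @ 2: {7,8,9}  [accepting]
'e' @ 3: {7,8,9}  [accepting]
'e' @ 4: {7,8,9}  [accepting]
'd' @ 5: {7,8,9}  [accepting]
'e' @ 6: {7,8,9}  [accepting]
'd' @ 7: {7,8,9}  [accepting]
after full input: {7,8,9}  (accept=7 in)

Answer: ACCEPT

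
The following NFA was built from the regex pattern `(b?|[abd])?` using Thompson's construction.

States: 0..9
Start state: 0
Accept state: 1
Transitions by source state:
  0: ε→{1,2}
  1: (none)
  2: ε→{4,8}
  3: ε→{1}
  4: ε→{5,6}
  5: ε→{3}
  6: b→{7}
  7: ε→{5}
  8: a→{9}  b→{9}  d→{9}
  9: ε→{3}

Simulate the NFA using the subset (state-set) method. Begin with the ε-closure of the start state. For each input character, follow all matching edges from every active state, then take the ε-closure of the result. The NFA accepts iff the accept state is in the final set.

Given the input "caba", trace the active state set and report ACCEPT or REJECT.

initial (ε-close {0}): {0,1,2,3,4,5,6,8}
'c' @ 1: {}  — state set empty
rest 'aba' ignored (set empty)
final: {}; accept 1 not in set

Answer: REJECT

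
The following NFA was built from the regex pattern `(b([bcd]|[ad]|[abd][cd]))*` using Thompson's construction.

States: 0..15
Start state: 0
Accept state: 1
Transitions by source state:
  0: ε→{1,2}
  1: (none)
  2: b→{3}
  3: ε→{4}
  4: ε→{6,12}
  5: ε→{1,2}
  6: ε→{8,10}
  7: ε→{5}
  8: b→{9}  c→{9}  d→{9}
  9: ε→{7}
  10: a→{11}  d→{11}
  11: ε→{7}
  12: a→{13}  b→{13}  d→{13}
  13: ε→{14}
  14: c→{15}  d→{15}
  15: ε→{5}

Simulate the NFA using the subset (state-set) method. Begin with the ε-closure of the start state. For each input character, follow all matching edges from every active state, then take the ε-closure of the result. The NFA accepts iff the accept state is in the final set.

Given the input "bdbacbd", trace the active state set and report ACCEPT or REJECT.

Answer: ACCEPT

Trace:
start: ε-closure({0}) = {0,1,2}
'b' @ 1: {3,4,6,8,10,12}
'd' @ 2: {1,2,5,7,9,11,13,14}  ✓accept
'b' @ 3: {3,4,6,8,10,12}
'a' @ 4: {1,2,5,7,11,13,14}  ✓accept
'c' @ 5: {1,2,5,15}  ✓accept
'b' @ 6: {3,4,6,8,10,12}
'd' @ 7: {1,2,5,7,9,11,13,14}  ✓accept
final: {1,2,5,7,9,11,13,14}; accept 1 in set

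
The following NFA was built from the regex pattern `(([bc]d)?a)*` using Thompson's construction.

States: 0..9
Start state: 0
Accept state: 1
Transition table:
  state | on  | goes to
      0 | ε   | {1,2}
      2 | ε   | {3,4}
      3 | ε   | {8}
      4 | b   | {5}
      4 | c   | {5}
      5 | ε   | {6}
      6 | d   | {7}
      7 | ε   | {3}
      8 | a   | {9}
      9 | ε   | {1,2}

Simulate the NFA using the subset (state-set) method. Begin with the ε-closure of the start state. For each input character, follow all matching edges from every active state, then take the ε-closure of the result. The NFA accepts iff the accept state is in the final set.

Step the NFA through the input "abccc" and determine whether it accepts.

Answer: REJECT

Trace:
start: ε-closure({0}) = {0,1,2,3,4,8}
'a' @ 1: {1,2,3,4,8,9}  ✓accept
'b' @ 2: {5,6}
'c' @ 3: {}  — no active states
rest 'cc' ignored (set empty)
final: {}; accept 1 not in set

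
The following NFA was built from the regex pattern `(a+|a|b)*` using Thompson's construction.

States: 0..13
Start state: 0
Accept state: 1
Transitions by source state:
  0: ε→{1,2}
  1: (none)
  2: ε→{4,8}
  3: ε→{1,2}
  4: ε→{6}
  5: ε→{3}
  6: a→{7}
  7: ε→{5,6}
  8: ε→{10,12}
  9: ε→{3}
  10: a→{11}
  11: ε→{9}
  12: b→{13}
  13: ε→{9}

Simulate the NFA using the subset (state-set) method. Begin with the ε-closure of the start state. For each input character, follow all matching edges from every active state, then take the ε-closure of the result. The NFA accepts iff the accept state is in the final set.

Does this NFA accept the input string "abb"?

Answer: ACCEPT

Steps:
start: ε-closure({0}) = {0,1,2,4,6,8,10,12}
'a' @ 1: {1,2,3,4,5,6,7,8,9,10,11,12}  (accept∈set)
'b' @ 2: {1,2,3,4,6,8,9,10,12,13}  (accept∈set)
'b' @ 3: {1,2,3,4,6,8,9,10,12,13}  (accept∈set)
end set {1,2,3,4,6,8,9,10,12,13} — state 1 in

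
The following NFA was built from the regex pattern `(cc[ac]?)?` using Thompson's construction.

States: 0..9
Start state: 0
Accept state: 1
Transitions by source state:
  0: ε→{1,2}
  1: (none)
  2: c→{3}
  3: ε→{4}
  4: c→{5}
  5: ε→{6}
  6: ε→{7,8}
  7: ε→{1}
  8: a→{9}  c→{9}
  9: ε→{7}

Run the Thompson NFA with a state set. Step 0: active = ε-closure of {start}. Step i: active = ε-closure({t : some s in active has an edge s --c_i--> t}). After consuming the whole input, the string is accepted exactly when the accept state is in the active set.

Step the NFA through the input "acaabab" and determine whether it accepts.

start: ε-closure({0}) = {0,1,2}
'a' @ 1: {}  — state set empty
rest 'caabab' ignored (set empty)
final: {}; accept 1 not in set

Answer: REJECT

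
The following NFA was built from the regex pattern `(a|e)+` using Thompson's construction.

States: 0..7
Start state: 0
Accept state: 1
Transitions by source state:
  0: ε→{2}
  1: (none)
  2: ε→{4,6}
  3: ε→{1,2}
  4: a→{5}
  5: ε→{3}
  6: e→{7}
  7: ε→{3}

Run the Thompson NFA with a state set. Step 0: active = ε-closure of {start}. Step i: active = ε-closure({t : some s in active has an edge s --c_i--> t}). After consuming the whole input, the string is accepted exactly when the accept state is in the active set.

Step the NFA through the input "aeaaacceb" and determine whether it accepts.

Answer: REJECT

Steps:
start: ε-closure({0}) = {0,2,4,6}
'a' @ 1: {1,2,3,4,5,6}  [accepting]
'e' @ 2: {1,2,3,4,6,7}  [accepting]
'a' @ 3: {1,2,3,4,5,6}  [accepting]
'a' @ 4: {1,2,3,4,5,6}  [accepting]
'a' @ 5: {1,2,3,4,5,6}  [accepting]
'c' @ 6: {}  — state set empty
rest 'ceb' ignored (set empty)
final: {}; accept 1 not in set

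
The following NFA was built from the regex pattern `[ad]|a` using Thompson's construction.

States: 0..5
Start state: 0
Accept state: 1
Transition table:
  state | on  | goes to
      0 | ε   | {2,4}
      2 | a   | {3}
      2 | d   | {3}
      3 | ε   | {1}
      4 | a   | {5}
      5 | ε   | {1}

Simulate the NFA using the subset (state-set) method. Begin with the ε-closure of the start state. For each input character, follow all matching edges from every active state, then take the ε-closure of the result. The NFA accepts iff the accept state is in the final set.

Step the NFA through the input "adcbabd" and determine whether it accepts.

Answer: REJECT

Derivation:
S₀ = ε-closure({0}) = {0,2,4}
'a' @ 1: {1,3,5}  [accepting]
'd' @ 2: {}  — no active states
rest 'cbabd' ignored (set empty)
end set {} — state 1 not in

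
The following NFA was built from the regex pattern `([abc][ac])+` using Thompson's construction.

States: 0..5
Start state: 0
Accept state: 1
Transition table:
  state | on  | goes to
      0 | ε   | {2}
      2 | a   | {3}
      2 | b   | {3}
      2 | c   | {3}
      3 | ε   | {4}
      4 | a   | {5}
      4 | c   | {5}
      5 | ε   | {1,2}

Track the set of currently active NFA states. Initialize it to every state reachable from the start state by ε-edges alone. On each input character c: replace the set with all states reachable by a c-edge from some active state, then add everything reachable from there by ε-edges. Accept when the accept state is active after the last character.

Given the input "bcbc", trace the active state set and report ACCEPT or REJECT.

initial (ε-close {0}): {0,2}
'b' @ 1: {3,4}
'c' @ 2: {1,2,5}  [accepting]
'b' @ 3: {3,4}
'c' @ 4: {1,2,5}  [accepting]
after full input: {1,2,5}  (accept=1 in)

Answer: ACCEPT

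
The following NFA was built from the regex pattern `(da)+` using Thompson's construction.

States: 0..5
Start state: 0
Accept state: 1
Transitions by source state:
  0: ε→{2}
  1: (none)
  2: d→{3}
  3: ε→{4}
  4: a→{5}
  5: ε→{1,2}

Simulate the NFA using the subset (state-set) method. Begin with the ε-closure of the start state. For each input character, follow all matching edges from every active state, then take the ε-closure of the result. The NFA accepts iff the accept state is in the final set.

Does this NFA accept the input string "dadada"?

Answer: ACCEPT

Derivation:
start: ε-closure({0}) = {0,2}
'd' @ 1: {3,4}
'a' @ 2: {1,2,5}  ✓accept
'd' @ 3: {3,4}
'a' @ 4: {1,2,5}  ✓accept
'd' @ 5: {3,4}
'a' @ 6: {1,2,5}  ✓accept
end set {1,2,5} — state 1 in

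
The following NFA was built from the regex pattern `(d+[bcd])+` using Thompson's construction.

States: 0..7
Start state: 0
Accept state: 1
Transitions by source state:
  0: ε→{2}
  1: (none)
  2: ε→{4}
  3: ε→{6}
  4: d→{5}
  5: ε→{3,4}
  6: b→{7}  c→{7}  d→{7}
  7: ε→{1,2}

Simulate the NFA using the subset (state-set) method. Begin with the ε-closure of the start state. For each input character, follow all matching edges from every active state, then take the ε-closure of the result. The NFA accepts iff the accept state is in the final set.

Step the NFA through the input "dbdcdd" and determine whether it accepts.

Answer: ACCEPT

Trace:
S₀ = ε-closure({0}) = {0,2,4}
'd' @ 1: {3,4,5,6}
'b' @ 2: {1,2,4,7}  (accept∈set)
'd' @ 3: {3,4,5,6}
'c' @ 4: {1,2,4,7}  (accept∈set)
'd' @ 5: {3,4,5,6}
'd' @ 6: {1,2,3,4,5,6,7}  (accept∈set)
final: {1,2,3,4,5,6,7}; accept 1 in set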